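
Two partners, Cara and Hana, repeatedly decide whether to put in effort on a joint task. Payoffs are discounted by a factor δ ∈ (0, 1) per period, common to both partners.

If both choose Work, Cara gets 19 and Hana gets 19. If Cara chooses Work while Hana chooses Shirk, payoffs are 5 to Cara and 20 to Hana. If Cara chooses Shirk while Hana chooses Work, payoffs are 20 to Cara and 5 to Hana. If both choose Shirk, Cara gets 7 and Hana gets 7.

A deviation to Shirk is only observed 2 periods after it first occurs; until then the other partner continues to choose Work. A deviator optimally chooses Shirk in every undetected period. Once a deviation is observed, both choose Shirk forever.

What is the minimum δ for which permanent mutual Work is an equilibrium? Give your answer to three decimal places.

The best deviation is to choose Shirk for all 2 undetected periods, earning 20 each, then 7 forever once detected.
Deviation value: 20(1−δ^2)/(1−δ) + 7δ^2/(1−δ); cooperation value: 19/(1−δ).
IC: 19 ≥ 20(1−δ^2) + 7δ^2 = 20 − 13δ^2.
So δ^2 ≥ 1/13, giving δ ≥ (1/13)^(1/2) ≈ 0.277.

0.277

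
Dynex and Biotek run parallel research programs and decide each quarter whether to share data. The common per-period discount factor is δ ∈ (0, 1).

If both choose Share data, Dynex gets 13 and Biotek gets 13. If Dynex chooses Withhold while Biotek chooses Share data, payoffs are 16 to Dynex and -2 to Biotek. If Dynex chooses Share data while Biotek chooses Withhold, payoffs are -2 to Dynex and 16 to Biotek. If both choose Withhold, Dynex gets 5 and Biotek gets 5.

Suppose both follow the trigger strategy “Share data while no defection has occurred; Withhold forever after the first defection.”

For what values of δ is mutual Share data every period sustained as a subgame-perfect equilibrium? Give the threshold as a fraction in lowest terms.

3/11

Under grim trigger the critical discount factor is (T−C)/(T−P) with T = 16, C = 13, P = 5.
δ* = (16−13)/(16−5) = 3/11.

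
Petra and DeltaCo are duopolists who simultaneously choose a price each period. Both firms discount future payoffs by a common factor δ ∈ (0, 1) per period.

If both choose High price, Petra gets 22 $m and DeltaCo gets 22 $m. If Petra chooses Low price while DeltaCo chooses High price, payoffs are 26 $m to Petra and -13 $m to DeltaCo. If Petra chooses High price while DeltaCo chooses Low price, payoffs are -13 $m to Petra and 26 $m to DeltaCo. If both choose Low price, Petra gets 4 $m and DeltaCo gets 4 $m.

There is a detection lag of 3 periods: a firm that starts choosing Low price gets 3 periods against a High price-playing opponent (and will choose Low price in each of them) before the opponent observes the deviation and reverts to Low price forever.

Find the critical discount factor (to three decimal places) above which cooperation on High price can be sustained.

The best deviation is to choose Low price for all 3 undetected periods, earning 26 each, then 4 forever once detected.
Deviation value: 26(1−δ^3)/(1−δ) + 4δ^3/(1−δ); cooperation value: 22/(1−δ).
IC: 22 ≥ 26(1−δ^3) + 4δ^3 = 26 − 22δ^3.
So δ^3 ≥ 4/22 = 2/11, giving δ ≥ (2/11)^(1/3) ≈ 0.567.

0.567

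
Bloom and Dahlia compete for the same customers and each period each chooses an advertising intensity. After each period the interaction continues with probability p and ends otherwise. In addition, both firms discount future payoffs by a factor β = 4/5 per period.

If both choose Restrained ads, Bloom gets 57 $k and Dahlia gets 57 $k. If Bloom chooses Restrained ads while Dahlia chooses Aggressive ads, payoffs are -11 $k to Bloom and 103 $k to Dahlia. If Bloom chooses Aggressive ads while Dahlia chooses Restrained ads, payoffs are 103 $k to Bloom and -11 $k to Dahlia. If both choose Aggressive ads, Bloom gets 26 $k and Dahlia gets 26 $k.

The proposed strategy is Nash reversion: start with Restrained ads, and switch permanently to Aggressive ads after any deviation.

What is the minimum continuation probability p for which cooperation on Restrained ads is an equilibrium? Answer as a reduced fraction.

115/154

Expected continuation weight on next period's payoff is β·p = 4/5·p, which plays the role of the discount factor.
Cooperation requires 4/5·p ≥ (103−57)/(103−26) = 46/77, hence p ≥ 115/154.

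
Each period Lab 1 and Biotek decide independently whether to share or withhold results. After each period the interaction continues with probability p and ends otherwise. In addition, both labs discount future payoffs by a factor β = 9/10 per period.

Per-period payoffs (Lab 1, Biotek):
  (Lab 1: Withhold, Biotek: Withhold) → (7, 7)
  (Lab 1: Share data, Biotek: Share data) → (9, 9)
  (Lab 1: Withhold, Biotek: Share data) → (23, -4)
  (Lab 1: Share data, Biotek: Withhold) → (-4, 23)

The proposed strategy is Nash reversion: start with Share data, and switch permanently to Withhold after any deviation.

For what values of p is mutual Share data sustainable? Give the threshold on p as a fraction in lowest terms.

35/36

Expected continuation weight on next period's payoff is β·p = 9/10·p, which plays the role of the discount factor.
Cooperation requires 9/10·p ≥ (23−9)/(23−7) = 7/8, hence p ≥ 35/36.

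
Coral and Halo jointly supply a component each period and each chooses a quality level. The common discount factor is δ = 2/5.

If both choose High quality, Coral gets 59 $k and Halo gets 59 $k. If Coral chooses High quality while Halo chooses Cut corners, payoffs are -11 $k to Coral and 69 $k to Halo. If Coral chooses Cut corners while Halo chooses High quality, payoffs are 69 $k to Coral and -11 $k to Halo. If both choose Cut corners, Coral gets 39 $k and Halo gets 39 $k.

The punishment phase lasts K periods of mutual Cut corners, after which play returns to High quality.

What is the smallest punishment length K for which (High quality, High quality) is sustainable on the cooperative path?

2

Need Σ_{k=1}^{K} δ^k ≥ (69−59)/(59−39) = 0.5000 at δ = 2/5.
At K = 1 the sum is 0.4000 < 0.5000; at K = 2 it is 0.5600 ≥ 0.5000.
So the minimum punishment length is K = 2.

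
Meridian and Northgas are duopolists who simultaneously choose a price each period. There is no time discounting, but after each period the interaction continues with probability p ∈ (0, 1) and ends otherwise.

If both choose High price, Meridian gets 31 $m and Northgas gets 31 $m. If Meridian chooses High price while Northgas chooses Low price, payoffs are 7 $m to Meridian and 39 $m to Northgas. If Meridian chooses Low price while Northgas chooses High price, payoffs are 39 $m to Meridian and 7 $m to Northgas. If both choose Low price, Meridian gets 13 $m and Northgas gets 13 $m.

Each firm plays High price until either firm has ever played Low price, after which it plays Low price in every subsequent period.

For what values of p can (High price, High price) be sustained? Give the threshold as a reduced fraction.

With no time discounting, the continuation probability p plays the role of the discount factor.
Grim-trigger IC: 31/(1−p) ≥ 39 + 13p/(1−p) ⇒ p ≥ (39−31)/(39−13) = 4/13.

4/13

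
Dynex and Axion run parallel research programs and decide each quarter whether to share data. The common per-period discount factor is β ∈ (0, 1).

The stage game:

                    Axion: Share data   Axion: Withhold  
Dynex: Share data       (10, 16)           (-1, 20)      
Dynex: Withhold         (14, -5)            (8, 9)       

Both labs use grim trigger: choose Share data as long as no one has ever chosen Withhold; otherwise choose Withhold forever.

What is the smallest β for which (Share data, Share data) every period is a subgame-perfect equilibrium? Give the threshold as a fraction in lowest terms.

2/3

For Dynex: deviation gain 14−10 = 4, per-period punishment loss 10−8 = 2. IC gives β ≥ 4/6 = 2/3.
For Axion: gain 4, loss 7 per period, so β ≥ 4/11.
The tighter constraint is Dynex's, so cooperation needs β ≥ 2/3.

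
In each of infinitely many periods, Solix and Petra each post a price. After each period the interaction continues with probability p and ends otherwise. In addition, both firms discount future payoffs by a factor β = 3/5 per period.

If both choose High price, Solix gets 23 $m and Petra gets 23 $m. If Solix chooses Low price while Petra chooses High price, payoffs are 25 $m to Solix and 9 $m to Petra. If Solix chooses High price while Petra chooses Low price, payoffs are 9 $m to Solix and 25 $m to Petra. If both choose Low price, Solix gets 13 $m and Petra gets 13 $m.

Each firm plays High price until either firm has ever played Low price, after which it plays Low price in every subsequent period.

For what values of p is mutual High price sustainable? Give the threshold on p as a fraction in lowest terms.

Expected continuation weight on next period's payoff is β·p = 3/5·p, which plays the role of the discount factor.
Cooperation requires 3/5·p ≥ (25−23)/(25−13) = 1/6, hence p ≥ 5/18.

5/18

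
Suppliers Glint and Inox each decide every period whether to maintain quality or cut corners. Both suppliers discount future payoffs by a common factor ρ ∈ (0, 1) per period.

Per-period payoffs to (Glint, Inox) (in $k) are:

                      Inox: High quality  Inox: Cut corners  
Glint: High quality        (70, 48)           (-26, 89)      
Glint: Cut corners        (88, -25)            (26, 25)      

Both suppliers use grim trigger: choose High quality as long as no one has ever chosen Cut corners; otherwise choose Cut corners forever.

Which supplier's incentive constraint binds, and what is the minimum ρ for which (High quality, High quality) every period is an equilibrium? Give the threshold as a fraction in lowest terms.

Inox; ρ ≥ 41/64

Glint: cooperation gives 70 each period; deviation gives 88 once then 26 forever.
  70/(1−ρ) ≥ 88 + 26ρ/(1−ρ) ⇒ ρ ≥ 18/62 = 9/31.
Inox: cooperation gives 48 each period; deviation gives 89 once then 25 forever.
  ρ ≥ 41/64.
Both must hold, so the binding constraint is Inox's: ρ ≥ 41/64.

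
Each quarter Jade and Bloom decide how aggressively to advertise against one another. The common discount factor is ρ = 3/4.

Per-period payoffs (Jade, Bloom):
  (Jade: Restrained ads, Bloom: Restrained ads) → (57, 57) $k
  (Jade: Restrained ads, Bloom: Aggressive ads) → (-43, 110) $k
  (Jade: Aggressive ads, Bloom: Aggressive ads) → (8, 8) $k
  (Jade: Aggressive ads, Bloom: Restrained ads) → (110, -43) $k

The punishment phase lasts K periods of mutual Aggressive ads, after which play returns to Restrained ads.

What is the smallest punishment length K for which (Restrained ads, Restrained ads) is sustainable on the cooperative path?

Need Σ_{k=1}^{K} ρ^k ≥ (110−57)/(57−8) = 1.0816 at ρ = 3/4.
At K = 1 the sum is 0.7500 < 1.0816; at K = 2 it is 1.3125 ≥ 1.0816.
So the minimum punishment length is K = 2.

2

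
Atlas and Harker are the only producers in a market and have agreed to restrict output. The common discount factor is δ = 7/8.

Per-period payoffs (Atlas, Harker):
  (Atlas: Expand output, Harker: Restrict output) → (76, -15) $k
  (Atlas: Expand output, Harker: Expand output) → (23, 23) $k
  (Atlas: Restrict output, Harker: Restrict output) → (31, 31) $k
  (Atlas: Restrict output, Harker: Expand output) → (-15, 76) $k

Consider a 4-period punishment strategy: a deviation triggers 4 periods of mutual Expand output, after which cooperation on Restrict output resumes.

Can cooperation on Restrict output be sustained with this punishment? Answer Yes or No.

No

Comparing payoff streams over the 5 periods until play realigns: cooperate → 31(1+δ+…+δ^4); deviate → 76 + 23(δ+…+δ^4).
Cooperation is sustained iff (31−23)(δ+…+δ^4) ≥ 76−31.
δ+…+δ^4 = 7/8·(1−(7/8)^4)/(1−7/8) = 2.8967, and (76−31)/(31−23) = 5.6250.
2.8967 < 5.6250, so cooperation is not sustainable.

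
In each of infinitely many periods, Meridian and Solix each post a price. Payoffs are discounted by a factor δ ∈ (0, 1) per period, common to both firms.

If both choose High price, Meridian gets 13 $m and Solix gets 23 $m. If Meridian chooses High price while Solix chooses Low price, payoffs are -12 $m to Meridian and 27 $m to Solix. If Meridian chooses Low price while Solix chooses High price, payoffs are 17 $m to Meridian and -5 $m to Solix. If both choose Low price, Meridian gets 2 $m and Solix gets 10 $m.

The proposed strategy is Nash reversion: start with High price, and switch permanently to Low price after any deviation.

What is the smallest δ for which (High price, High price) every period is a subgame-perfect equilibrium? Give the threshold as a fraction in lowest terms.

For Meridian: deviation gain 17−13 = 4, per-period punishment loss 13−2 = 11. IC gives δ ≥ 4/15.
For Solix: gain 4, loss 13 per period, so δ ≥ 4/17.
The tighter constraint is Meridian's, so cooperation needs δ ≥ 4/15.

4/15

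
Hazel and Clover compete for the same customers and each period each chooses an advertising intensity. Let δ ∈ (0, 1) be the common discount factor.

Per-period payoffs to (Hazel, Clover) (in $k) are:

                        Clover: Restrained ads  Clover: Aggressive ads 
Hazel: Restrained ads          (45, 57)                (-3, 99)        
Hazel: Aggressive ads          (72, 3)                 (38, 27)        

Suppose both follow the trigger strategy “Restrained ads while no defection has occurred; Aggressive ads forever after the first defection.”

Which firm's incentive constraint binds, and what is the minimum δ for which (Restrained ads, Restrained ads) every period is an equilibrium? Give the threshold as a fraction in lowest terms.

Hazel; δ ≥ 27/34

For Hazel: deviation gain 72−45 = 27, per-period punishment loss 45−38 = 7. IC gives δ ≥ 27/34.
For Clover: gain 42, loss 30 per period, so δ ≥ 42/72 = 7/12.
The tighter constraint is Hazel's, so cooperation needs δ ≥ 27/34.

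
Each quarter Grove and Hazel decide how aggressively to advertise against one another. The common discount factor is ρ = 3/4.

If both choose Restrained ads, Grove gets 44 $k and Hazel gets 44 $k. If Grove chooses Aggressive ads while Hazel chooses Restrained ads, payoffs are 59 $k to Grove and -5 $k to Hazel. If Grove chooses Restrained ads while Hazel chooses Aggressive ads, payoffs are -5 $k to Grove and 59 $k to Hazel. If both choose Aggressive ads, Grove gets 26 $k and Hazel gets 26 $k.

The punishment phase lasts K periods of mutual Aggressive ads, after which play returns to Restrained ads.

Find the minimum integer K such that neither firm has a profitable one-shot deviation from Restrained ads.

2

Need Σ_{k=1}^{K} ρ^k ≥ (59−44)/(44−26) = 0.8333 at ρ = 3/4.
At K = 1 the sum is 0.7500 < 0.8333; at K = 2 it is 1.3125 ≥ 0.8333.
So the minimum punishment length is K = 2.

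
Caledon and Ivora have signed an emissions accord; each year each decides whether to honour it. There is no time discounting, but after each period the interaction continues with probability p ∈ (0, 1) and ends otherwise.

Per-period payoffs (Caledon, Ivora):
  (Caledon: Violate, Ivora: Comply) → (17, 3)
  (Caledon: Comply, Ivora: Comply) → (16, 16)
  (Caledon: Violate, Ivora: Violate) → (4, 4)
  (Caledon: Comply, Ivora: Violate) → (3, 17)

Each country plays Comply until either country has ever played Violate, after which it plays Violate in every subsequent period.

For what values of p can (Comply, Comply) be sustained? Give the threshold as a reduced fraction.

1/13

Expected cooperation value is 16 + p·16 + p²·16 + … = 16/(1−p); deviation gives 17 + p·4/(1−p).
16 ≥ 17(1−p) + 4p ⇒ 13p ≥ 1 ⇒ p ≥ 1/13.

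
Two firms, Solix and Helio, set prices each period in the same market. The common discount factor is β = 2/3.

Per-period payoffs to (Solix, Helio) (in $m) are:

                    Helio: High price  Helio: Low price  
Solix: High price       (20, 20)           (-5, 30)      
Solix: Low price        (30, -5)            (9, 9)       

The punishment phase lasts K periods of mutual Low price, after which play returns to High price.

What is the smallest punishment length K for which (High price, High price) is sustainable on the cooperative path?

2

No profitable deviation requires (20−9)(β+…+β^K) ≥ 30−20, i.e. β+…+β^K ≥ 10/11 ≈ 0.9091.
With β = 2/3, the partial sums are K=1: 0.6667, K=2: 1.1111.
K = 2 is the first length at which the sum reaches 0.9091.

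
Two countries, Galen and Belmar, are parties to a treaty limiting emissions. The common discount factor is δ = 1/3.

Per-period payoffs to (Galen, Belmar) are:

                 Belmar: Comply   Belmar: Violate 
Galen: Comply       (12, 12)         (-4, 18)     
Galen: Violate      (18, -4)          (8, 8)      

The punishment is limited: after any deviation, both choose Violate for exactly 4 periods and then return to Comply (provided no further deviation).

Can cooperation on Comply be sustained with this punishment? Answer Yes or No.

Comparing payoff streams over the 5 periods until play realigns: cooperate → 12(1+δ+…+δ^4); deviate → 18 + 8(δ+…+δ^4).
Cooperation is sustained iff (12−8)(δ+…+δ^4) ≥ 18−12.
δ+…+δ^4 = 1/3·(1−(1/3)^4)/(1−1/3) = 0.4938, and (18−12)/(12−8) = 1.5000.
0.4938 < 1.5000, so cooperation is not sustainable.

No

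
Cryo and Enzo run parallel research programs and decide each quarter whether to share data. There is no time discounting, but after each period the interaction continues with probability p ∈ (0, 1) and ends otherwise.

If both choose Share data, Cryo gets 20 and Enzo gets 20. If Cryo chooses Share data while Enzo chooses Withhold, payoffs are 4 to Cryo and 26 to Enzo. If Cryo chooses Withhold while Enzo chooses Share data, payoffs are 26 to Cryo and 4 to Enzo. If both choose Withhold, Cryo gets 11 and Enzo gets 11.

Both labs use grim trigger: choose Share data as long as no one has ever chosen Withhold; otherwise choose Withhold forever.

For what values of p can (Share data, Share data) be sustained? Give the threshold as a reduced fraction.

2/5

Expected cooperation value is 20 + p·20 + p²·20 + … = 20/(1−p); deviation gives 26 + p·11/(1−p).
20 ≥ 26(1−p) + 11p ⇒ 15p ≥ 6 ⇒ p ≥ 6/15 = 2/5.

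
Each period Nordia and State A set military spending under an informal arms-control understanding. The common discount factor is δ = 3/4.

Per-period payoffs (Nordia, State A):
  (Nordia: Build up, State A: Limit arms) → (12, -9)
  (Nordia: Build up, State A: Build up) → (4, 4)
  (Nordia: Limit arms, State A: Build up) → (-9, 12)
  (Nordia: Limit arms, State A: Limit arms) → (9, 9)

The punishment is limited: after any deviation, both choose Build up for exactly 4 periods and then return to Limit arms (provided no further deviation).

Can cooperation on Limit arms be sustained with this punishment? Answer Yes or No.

Yes

IC: δ+…+δ^4 ≥ (12−9)/(9−4) = 3/5.
At δ = 3/4: partial sum = 2.0508 ≥ 0.6000. Cooperation sustainable.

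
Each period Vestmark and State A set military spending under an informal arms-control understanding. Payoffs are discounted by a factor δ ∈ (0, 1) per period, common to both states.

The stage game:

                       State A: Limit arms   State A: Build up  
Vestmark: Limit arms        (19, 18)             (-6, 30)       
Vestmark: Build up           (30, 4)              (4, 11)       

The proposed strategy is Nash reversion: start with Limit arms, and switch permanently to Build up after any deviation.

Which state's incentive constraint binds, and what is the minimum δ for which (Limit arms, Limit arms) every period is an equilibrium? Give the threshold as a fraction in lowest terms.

Vestmark's threshold: (30−19)/(30−4) = 11/26.
State A's threshold: (30−18)/(30−11) = 12/19.
11/26 < 12/19, so State A binds and δ* = 12/19.

State A; δ ≥ 12/19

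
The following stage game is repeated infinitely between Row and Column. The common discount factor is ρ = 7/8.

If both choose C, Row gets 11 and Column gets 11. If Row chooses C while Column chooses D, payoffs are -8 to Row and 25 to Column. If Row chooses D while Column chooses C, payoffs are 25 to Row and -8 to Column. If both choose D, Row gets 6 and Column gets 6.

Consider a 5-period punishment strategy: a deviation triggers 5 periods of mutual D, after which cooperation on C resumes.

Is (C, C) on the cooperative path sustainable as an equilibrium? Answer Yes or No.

Yes

A one-shot deviation gives 25 now, then 6 for 5 periods, then back to 11.
Gain from deviating: (25−11) today; loss: (11−6) in each of the next 5 periods.
No-deviation condition: (11−6)(ρ+…+ρ^5) ≥ 25−11, i.e. ρ+…+ρ^5 ≥ 14/5.
At ρ = 7/8: ρ+…+ρ^5 = 3.4096 ≥ 2.8000.
So cooperation is sustainable.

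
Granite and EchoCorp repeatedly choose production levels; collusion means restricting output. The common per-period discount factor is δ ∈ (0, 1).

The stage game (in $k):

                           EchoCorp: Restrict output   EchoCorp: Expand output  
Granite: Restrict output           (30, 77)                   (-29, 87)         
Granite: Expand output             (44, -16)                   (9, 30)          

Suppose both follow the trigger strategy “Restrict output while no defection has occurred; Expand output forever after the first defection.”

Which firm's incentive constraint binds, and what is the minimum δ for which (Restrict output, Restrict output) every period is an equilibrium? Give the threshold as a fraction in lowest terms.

Granite; δ ≥ 2/5

Granite: cooperation gives 30 each period; deviation gives 44 once then 9 forever.
  30/(1−δ) ≥ 44 + 9δ/(1−δ) ⇒ δ ≥ 14/35 = 2/5.
EchoCorp: cooperation gives 77 each period; deviation gives 87 once then 30 forever.
  δ ≥ 10/57.
Both must hold, so the binding constraint is Granite's: δ ≥ 2/5.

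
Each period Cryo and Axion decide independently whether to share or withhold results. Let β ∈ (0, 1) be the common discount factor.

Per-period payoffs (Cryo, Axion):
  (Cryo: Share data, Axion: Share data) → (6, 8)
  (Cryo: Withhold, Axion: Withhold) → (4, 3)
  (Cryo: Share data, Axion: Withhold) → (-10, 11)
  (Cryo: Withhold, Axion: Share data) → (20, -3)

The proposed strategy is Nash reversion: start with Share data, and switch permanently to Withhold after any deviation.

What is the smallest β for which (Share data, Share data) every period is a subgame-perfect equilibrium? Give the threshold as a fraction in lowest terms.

Cryo: cooperation gives 6 each period; deviation gives 20 once then 4 forever.
  6/(1−β) ≥ 20 + 4β/(1−β) ⇒ β ≥ 14/16 = 7/8.
Axion: cooperation gives 8 each period; deviation gives 11 once then 3 forever.
  β ≥ 3/8.
Both must hold, so the binding constraint is Cryo's: β ≥ 7/8.

7/8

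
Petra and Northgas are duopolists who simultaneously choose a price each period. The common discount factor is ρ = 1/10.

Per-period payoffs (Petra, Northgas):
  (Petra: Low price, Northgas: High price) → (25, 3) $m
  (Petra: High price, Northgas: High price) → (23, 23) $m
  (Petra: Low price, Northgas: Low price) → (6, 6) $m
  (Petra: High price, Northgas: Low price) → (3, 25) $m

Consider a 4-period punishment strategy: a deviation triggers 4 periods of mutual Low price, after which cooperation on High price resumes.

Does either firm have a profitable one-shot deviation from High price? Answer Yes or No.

Comparing payoff streams over the 5 periods until play realigns: cooperate → 23(1+ρ+…+ρ^4); deviate → 25 + 6(ρ+…+ρ^4).
Cooperation is sustained iff (23−6)(ρ+…+ρ^4) ≥ 25−23.
ρ+…+ρ^4 = 1/10·(1−(1/10)^4)/(1−1/10) = 0.1111, and (25−23)/(23−6) = 0.1176.
0.1111 < 0.1176, so cooperation is not sustainable.

Yes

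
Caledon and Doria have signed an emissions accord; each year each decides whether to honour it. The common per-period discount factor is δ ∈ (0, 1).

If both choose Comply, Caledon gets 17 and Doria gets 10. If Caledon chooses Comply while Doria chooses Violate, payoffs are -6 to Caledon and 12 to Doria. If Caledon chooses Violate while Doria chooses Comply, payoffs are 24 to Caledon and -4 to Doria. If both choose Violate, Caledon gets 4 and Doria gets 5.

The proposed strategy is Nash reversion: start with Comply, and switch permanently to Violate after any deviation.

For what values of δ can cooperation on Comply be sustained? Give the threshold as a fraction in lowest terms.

7/20

Caledon's threshold: (24−17)/(24−4) = 7/20.
Doria's threshold: (12−10)/(12−5) = 2/7.
7/20 > 2/7, so Caledon binds and δ* = 7/20.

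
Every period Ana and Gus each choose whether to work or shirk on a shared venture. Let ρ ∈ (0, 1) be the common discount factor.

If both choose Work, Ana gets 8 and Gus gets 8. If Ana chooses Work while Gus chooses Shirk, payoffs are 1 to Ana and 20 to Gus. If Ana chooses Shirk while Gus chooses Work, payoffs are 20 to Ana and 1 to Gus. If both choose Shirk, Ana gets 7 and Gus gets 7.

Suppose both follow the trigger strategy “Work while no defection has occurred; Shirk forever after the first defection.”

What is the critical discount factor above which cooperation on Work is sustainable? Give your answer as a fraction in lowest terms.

12/13

One-period gain from deviating is 20 − 8 = 12. The loss is 8 − 7 = 1 in every subsequent period, with present value 1·ρ/(1−ρ).
Deviation is unprofitable when 1·ρ/(1−ρ) ≥ 12, i.e. ρ/(1−ρ) ≥ 12.
Equivalently ρ ≥ 12/(12+1) = 12/13.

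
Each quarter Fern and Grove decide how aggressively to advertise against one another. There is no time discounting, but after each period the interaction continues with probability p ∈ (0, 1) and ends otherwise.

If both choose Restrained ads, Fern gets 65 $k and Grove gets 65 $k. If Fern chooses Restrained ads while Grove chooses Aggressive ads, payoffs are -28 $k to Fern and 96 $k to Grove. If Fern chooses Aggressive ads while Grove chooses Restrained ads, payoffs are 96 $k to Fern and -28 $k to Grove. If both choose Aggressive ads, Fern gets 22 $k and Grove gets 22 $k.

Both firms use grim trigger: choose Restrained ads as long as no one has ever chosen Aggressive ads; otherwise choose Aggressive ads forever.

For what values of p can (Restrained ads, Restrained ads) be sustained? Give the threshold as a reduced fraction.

With no time discounting, the continuation probability p plays the role of the discount factor.
Grim-trigger IC: 65/(1−p) ≥ 96 + 22p/(1−p) ⇒ p ≥ (96−65)/(96−22) = 31/74.

31/74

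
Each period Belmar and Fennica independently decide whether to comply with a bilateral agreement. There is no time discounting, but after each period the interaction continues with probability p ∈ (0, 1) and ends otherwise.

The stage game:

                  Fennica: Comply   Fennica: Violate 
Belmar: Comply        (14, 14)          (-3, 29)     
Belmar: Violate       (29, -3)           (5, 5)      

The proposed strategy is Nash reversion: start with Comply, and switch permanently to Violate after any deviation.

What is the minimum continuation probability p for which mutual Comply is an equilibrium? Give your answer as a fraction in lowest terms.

5/8

With no time discounting, the continuation probability p plays the role of the discount factor.
Grim-trigger IC: 14/(1−p) ≥ 29 + 5p/(1−p) ⇒ p ≥ (29−14)/(29−5) = 5/8.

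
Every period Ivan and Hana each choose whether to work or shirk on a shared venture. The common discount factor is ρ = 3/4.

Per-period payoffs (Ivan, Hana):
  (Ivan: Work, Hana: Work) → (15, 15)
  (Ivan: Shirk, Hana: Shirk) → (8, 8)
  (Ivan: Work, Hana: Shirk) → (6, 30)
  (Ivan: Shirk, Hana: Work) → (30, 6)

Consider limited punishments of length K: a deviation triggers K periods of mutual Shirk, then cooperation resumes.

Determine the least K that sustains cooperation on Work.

IC: ρ(1−ρ^K)/(1−ρ) ≥ (30−15)/(15−8) = 15/7.
With ρ = 3/4: need 1 − ρ^K ≥ 15/7·(1−3/4)/(3/4), i.e. ρ^K ≤ 0.2857.
Since (3/4)^4 = 0.3164 and (3/4)^5 = 0.2373, the smallest such K is 5.

5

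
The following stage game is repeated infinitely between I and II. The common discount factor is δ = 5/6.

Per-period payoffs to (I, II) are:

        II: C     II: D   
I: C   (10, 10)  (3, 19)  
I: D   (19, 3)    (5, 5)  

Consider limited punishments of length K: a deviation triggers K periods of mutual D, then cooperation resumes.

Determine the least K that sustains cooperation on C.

3

Need Σ_{k=1}^{K} δ^k ≥ (19−10)/(10−5) = 1.8000 at δ = 5/6.
At K = 2 the sum is 1.5278 < 1.8000; at K = 3 it is 2.1065 ≥ 1.8000.
So the minimum punishment length is K = 3.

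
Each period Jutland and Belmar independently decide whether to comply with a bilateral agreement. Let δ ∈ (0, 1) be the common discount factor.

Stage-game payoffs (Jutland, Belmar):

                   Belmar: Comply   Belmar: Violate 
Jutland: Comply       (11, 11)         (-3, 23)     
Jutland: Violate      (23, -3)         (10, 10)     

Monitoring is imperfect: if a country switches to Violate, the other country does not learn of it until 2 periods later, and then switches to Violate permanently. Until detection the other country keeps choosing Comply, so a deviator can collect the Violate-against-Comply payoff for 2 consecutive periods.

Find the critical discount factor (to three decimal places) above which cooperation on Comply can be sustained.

The best deviation is to choose Violate for all 2 undetected periods, earning 23 each, then 10 forever once detected.
Deviation value: 23(1−δ^2)/(1−δ) + 10δ^2/(1−δ); cooperation value: 11/(1−δ).
IC: 11 ≥ 23(1−δ^2) + 10δ^2 = 23 − 13δ^2.
So δ^2 ≥ 12/13, giving δ ≥ (12/13)^(1/2) ≈ 0.961.

0.961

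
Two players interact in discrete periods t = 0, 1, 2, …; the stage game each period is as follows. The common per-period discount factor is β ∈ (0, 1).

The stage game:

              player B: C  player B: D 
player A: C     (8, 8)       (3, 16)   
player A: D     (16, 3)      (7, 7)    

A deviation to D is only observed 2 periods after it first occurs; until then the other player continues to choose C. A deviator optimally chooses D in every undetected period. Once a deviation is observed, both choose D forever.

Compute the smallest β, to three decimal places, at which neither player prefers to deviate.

Deviating for the 2 undetected periods gains 16−8 = 8 per period over cooperation, then loses 8−7 = 1 per period forever once punishment starts.
Gain: 8(1 + β + … + β^1); loss: 1·β^2/(1−β).
No profitable deviation ⇔ 8(1−β^2) ≤ 1·β^2, i.e. β^2 ≥ 8/(8+1) = 8/9.
Hence β ≥ (8/9)^(1/2) ≈ 0.943.

0.943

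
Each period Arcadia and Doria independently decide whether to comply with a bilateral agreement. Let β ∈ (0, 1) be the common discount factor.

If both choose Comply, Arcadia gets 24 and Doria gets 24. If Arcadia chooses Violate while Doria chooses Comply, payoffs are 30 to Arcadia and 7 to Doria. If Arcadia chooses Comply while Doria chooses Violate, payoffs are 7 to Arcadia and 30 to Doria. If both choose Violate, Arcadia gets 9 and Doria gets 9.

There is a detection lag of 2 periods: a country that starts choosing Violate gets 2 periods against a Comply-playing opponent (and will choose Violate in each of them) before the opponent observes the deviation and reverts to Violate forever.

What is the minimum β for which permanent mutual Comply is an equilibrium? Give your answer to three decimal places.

0.535

The best deviation is to choose Violate for all 2 undetected periods, earning 30 each, then 9 forever once detected.
Deviation value: 30(1−β^2)/(1−β) + 9β^2/(1−β); cooperation value: 24/(1−β).
IC: 24 ≥ 30(1−β^2) + 9β^2 = 30 − 21β^2.
So β^2 ≥ 6/21 = 2/7, giving β ≥ (2/7)^(1/2) ≈ 0.535.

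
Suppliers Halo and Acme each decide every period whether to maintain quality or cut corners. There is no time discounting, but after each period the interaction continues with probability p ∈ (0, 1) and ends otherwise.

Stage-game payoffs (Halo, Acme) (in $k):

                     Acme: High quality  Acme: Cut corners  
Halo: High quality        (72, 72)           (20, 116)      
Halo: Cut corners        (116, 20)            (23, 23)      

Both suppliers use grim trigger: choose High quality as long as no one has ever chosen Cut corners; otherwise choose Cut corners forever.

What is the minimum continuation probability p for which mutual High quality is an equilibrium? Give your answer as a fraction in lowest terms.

44/93

Expected cooperation value is 72 + p·72 + p²·72 + … = 72/(1−p); deviation gives 116 + p·23/(1−p).
72 ≥ 116(1−p) + 23p ⇒ 93p ≥ 44 ⇒ p ≥ 44/93.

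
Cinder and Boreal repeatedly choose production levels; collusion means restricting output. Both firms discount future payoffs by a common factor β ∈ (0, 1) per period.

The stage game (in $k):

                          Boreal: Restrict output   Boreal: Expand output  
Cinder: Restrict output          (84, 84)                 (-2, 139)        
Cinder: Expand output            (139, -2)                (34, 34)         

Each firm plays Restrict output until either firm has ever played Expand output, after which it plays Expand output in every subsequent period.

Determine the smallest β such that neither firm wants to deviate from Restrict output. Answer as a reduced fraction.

84/(1−β) ≥ 139 + 34β/(1−β)
84 ≥ 139 − 105β
β ≥ 55/105 = 11/21.

11/21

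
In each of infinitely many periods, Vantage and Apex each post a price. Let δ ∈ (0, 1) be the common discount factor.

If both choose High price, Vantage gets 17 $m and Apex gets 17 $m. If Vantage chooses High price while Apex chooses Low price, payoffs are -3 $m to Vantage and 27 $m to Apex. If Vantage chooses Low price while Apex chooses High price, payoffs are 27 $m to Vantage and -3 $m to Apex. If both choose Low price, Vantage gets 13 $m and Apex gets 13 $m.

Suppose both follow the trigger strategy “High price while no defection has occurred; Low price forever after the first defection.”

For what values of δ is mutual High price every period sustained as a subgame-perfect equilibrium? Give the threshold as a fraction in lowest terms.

Under grim trigger the critical discount factor is (T−C)/(T−P) with T = 27, C = 17, P = 13.
δ* = (27−17)/(27−13) = 10/14 = 5/7.

5/7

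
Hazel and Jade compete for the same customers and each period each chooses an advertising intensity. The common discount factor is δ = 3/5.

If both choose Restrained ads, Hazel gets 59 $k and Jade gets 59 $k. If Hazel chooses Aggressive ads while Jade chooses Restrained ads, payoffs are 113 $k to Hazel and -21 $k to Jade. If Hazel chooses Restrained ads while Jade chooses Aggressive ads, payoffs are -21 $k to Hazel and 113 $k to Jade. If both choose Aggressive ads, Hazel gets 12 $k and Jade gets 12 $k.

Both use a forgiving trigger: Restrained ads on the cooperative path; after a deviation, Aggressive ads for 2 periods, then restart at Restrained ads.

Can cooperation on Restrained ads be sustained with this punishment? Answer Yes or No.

No

A one-shot deviation gives 113 now, then 12 for 2 periods, then back to 59.
Gain from deviating: (113−59) today; loss: (59−12) in each of the next 2 periods.
No-deviation condition: (59−12)(δ+…+δ^2) ≥ 113−59, i.e. δ+…+δ^2 ≥ 54/47.
At δ = 3/5: δ+…+δ^2 = 0.9600 < 1.1489.
So cooperation is not sustainable.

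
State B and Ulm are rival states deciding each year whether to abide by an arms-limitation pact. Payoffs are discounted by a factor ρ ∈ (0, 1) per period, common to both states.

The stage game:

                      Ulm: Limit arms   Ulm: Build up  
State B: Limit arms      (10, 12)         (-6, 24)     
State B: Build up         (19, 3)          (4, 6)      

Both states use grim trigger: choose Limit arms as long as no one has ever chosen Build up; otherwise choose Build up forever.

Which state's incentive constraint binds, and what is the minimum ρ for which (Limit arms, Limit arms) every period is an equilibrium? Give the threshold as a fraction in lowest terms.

Ulm; ρ ≥ 2/3

For State B: deviation gain 19−10 = 9, per-period punishment loss 10−4 = 6. IC gives ρ ≥ 9/15 = 3/5.
For Ulm: gain 12, loss 6 per period, so ρ ≥ 12/18 = 2/3.
The tighter constraint is Ulm's, so cooperation needs ρ ≥ 2/3.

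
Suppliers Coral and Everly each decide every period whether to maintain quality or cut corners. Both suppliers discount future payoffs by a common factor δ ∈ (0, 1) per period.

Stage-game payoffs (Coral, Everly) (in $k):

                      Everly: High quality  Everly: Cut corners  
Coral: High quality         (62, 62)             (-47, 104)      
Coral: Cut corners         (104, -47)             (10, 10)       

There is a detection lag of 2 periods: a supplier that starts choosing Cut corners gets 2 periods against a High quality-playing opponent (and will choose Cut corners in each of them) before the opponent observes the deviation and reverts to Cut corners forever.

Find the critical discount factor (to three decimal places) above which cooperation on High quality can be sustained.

The best deviation is to choose Cut corners for all 2 undetected periods, earning 104 each, then 10 forever once detected.
Deviation value: 104(1−δ^2)/(1−δ) + 10δ^2/(1−δ); cooperation value: 62/(1−δ).
IC: 62 ≥ 104(1−δ^2) + 10δ^2 = 104 − 94δ^2.
So δ^2 ≥ 42/94 = 21/47, giving δ ≥ (21/47)^(1/2) ≈ 0.668.

0.668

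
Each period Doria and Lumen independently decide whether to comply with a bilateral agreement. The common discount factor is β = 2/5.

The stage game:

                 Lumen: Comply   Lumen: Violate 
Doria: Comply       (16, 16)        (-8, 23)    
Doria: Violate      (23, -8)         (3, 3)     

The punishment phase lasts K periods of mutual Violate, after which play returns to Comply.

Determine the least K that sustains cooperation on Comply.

IC: β(1−β^K)/(1−β) ≥ (23−16)/(16−3) = 7/13.
With β = 2/5: need 1 − β^K ≥ 7/13·(1−2/5)/(2/5), i.e. β^K ≤ 0.1923.
Since (2/5)^1 = 0.4000 and (2/5)^2 = 0.1600, the smallest such K is 2.

2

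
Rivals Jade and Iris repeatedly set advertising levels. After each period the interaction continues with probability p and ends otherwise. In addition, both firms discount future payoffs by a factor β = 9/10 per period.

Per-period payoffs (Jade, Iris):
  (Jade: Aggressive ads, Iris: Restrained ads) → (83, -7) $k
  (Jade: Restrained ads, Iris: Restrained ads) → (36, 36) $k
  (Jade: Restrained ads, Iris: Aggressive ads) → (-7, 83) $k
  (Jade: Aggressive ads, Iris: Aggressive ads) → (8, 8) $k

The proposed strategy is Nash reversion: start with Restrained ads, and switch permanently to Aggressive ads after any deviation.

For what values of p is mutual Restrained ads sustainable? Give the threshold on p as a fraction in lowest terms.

94/135

Expected continuation weight on next period's payoff is β·p = 9/10·p, which plays the role of the discount factor.
Cooperation requires 9/10·p ≥ (83−36)/(83−8) = 47/75, hence p ≥ 94/135.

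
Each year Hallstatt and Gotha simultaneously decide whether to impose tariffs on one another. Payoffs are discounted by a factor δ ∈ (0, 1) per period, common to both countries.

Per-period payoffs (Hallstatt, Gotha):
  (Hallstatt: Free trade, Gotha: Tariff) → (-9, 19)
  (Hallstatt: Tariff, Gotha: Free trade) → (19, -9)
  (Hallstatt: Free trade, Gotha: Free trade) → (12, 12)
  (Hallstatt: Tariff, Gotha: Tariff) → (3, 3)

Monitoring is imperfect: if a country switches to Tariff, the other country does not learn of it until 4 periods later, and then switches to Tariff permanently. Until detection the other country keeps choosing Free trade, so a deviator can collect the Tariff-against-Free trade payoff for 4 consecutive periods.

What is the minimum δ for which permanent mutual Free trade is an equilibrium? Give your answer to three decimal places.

0.813

A deviator earns 19 for 4 periods, then 3 forever; cooperating earns 12 forever. Multiplying the IC by (1−δ):
12 ≥ 19(1−δ^4) + 3δ^4, so 16·δ^4 ≥ 7 and δ^4 ≥ 7/16.
δ ≥ (7/16)^(1/4) ≈ 0.813.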